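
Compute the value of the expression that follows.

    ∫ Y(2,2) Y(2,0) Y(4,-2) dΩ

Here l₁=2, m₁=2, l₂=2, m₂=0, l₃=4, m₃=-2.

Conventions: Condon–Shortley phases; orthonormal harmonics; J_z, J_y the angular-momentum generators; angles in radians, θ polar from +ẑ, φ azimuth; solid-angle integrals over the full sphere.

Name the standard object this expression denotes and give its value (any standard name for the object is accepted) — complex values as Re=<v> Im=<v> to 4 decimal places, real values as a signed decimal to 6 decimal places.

Gaunt coefficient, +0.156078

This is a Gaunt coefficient — the integral of a triple product of spherical harmonics over the sphere.
Rules hold: Σm=0, L=8 even, 0≤4≤4.
N = 5·5·9 = 225
Δ = 0!·4!·4!/9! = 1/630
Racah Σ t=0..0: t=0:+1/16 = 1/16
⇒ 3j(2 2 4; 0 0 0)² = 2/35, sgn +1
Racah Σ t=0..0: t=0:+1/96 = 1/96
⇒ 3j(2 2 4; 2 0 -2)² = 1/42, sgn +1
4πI² = N·(3j₀)²·(3jₘ)² = 15/49
I = +1·√(0.306122/4π) = 0.15607835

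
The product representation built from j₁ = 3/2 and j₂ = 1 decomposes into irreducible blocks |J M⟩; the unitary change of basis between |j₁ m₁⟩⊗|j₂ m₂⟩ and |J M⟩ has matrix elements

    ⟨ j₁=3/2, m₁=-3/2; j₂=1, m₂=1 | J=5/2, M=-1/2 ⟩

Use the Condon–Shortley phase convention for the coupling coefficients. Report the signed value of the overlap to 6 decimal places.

+0.316228  (= +√(1/10))

j₁+j₂−J=0  J+j₁−j₂=3  J−j₁+j₂=2  j₁+j₂+J+1=6
(j₁±m₁, j₂±m₂, J±M) = (0,3,2,0,2,3)
P² = 72/5
sum k=0..0:
  [0] +1/12 = 1/12
S = 1/12
C² = P²·S² = 1/10 ; C = +0.316228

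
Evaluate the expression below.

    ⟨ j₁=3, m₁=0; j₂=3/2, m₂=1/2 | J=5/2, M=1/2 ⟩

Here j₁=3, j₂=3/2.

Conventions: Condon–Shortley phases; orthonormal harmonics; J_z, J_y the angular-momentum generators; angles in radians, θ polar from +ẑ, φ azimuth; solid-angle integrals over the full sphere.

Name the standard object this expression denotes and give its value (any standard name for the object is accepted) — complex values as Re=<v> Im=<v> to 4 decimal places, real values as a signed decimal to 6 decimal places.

Clebsch–Gordan coefficient, −√(6/35) ≈ -0.414039

This is a Clebsch–Gordan (vector-coupling) coefficient.
√[6·2!4!1!/8! · 3!3!2!1!3!2!] = √(216/35)
  +(−1)^1/∏(1,1,2,1,2,0)! = -1/4  (running -1/4)
  +(−1)^2/∏(2,0,1,0,3,1)! = 1/12  (running -1/6)
⟨..|..⟩ = √(216/35)·(-1/6) = -0.414039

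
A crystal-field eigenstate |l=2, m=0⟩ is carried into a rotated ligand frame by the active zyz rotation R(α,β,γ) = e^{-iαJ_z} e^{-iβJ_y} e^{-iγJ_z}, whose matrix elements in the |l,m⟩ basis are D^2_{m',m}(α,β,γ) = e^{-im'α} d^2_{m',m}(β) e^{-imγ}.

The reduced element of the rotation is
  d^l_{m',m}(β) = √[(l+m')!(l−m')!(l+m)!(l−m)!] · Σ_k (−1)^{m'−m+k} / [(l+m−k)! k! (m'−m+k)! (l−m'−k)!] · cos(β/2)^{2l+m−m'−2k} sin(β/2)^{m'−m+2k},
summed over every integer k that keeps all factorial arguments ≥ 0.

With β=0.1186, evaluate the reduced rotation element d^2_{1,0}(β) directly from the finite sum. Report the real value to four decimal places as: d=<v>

d=-0.1439

d^2_{1,0}(β=0.1186) via the finite sum:
Half-angle: c=0.998242, s=0.059265. N=√(6·1·2·2)=4.898979
Admissible k: 0..1 (factorial args all ≥0)
  k=0: (−1)^1·4.8990/(2)·0.9982^3·0.0593^1 = -0.144405
  k=1: (−1)^2·4.8990/(2)·0.9982^1·0.0593^3 = +0.000509
d^2_{1,0}(0.1186) = -0.144405 +0.000509 = -0.143896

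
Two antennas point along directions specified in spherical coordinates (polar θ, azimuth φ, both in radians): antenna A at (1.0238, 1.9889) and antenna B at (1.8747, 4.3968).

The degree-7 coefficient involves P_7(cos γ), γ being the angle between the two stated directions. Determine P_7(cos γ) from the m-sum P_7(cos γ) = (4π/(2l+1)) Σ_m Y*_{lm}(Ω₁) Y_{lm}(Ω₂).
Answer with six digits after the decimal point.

0.079222

Addition theorem: P_7(cos γ) = (4π/15) Σ_m Y*_{lm}(Ω₁) Y_{lm}(Ω₂), m = −7…7:
  [-7]  conj(Y_{7,-7})(Ω₁) = +0.035347+0.161968i ; Y_{7,-7}(Ω₂) = +0.289180+0.214556i ; Δ = -0.024530+0.054422i
  [-6]  conj(Y_{7,-6})(Ω₁) = +0.304566-0.223452i ; Y_{7,-6}(Ω₂) = -0.134015+0.400725i ; Δ = +0.048727+0.151993i
  [-5]  conj(Y_{7,-5})(Ω₁) = -0.364303-0.208451i ; Y_{7,-5}(Ω₂) = -0.047634-0.000341i ; Δ = +0.017282+0.010053i
  [-4]  conj(Y_{7,-4})(Ω₁) = -0.010650+0.104443i ; Y_{7,-4}(Ω₂) = +0.101452+0.318421i ; Δ = -0.034337+0.007205i
  [-3]  conj(Y_{7,-3})(Ω₁) = -0.287522+0.094162i ; Y_{7,-3}(Ω₂) = -0.137548+0.099036i ; Δ = +0.030223-0.041427i
  [-2]  conj(Y_{7,-2})(Ω₁) = +0.170802+0.189105i ; Y_{7,-2}(Ω₂) = +0.216684+0.158379i ; Δ = +0.007060+0.068028i
  [-1]  conj(Y_{7,-1})(Ω₁) = -0.083909+0.188856i ; Y_{7,-1}(Ω₂) = -0.064841+0.198594i ; Δ = -0.032065-0.028909i
  [+0]  conj(Y_{7,0})(Ω₁) = +0.283865-0.000000i ; Y_{7,0}(Ω₂) = +0.246048+0.000000i ; Δ = +0.069844+0.000000i
  [+1]  conj(Y_{7,1})(Ω₁) = +0.083909+0.188856i ; Y_{7,1}(Ω₂) = +0.064841+0.198594i ; Δ = -0.032065+0.028909i
  [+2]  conj(Y_{7,2})(Ω₁) = +0.170802-0.189105i ; Y_{7,2}(Ω₂) = +0.216684-0.158379i ; Δ = +0.007060-0.068028i
  [+3]  conj(Y_{7,3})(Ω₁) = +0.287522+0.094162i ; Y_{7,3}(Ω₂) = +0.137548+0.099036i ; Δ = +0.030223+0.041427i
  [+4]  conj(Y_{7,4})(Ω₁) = -0.010650-0.104443i ; Y_{7,4}(Ω₂) = +0.101452-0.318421i ; Δ = -0.034337-0.007205i
  [+5]  conj(Y_{7,5})(Ω₁) = +0.364303-0.208451i ; Y_{7,5}(Ω₂) = +0.047634-0.000341i ; Δ = +0.017282-0.010053i
  [+6]  conj(Y_{7,6})(Ω₁) = +0.304566+0.223452i ; Y_{7,6}(Ω₂) = -0.134015-0.400725i ; Δ = +0.048727-0.151993i
  [+7]  conj(Y_{7,7})(Ω₁) = -0.035347+0.161968i ; Y_{7,7}(Ω₂) = -0.289180+0.214556i ; Δ = -0.024530-0.054422i
Total Σ_m = +0.094564+0.000000i. Multiply by 0.837758: +0.079222+0.000000i. P_7(cos γ) = 0.079222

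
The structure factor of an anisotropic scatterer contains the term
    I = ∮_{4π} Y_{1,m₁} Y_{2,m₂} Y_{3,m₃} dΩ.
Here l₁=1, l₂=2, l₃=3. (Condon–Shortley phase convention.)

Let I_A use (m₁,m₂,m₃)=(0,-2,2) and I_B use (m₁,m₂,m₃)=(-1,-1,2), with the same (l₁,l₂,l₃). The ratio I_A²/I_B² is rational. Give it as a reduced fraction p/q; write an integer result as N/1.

Shared (l₁,l₂,l₃)=(1,2,3): N and (l;000)² cancel in I_A²/I_B².
A: Δ = 0!·2!·4!/7! = 1/105; Racah Σ t=0..0: t=0:+1/24 = 1/24; ⇒ 3j(1 2 3; 0 -2 2)² = 1/21, sgn -1
B: Δ = 0!·2!·4!/7! = 1/105; Racah Σ t=0..0: t=0:+1/12 = 1/12; ⇒ 3j(1 2 3; -1 -1 2)² = 2/21, sgn -1
I_A²/I_B² = (1/21)/(2/21) = 1/2

1/2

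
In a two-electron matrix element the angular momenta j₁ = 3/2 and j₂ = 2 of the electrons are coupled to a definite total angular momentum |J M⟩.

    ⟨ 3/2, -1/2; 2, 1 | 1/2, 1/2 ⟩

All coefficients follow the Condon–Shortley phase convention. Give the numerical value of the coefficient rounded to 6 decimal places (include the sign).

√[2·3!0!1!/5! · 1!2!3!1!1!0!] = √(6/5)
  +(−1)^2/∏(2,1,0,1,0,0)! = 1/2  (running 1/2)
⟨..|..⟩ = √(6/5)·(1/2) = +0.547723

+0.547723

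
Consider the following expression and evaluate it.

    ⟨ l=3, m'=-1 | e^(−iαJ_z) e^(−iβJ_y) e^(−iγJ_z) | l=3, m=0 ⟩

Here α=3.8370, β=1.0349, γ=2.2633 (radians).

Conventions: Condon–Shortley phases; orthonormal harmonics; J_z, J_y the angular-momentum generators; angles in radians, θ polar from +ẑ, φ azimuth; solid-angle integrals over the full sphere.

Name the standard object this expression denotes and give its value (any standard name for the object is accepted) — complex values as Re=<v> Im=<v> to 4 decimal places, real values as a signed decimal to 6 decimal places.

This is a Wigner D-matrix element — the rotation-matrix element ⟨l m'| R(α,β,γ) |l m⟩ in the angular-momentum basis.
D^3_{-1,0}(3.8370,1.0349,2.2633) = e^{-i·-1·3.8370}·d^3_{-1,0}(1.0349)·e^{-i·0·2.2633}. Compute d first:
With c≡cos(β/2)=0.869083 and s≡sin(β/2)=0.494666, N=[2·24·6·6]^{1/2}=41.569219
k∈{1,2,3} keeps every argument non-negative
  k=1: (−1)^0·41.5692/(12)·0.8691^5·0.4947^1 = +0.849590
  k=2: (−1)^1·41.5692/(4)·0.8691^3·0.4947^3 = -0.825717
  k=3: (−1)^2·41.5692/(12)·0.8691^1·0.4947^5 = +0.089168
d^3_{-1,0}(1.0349) = +0.849590 -0.825717 +0.089168 = +0.113042
Phases: e^{-i·(-1)·3.8370}=-0.767793-0.640698i, e^{-i·(0)·2.2633}=+1.000000+0.000000i ⇒ D=-0.086792-0.072425i

Wigner D-matrix element, Re=-0.0868 Im=-0.0724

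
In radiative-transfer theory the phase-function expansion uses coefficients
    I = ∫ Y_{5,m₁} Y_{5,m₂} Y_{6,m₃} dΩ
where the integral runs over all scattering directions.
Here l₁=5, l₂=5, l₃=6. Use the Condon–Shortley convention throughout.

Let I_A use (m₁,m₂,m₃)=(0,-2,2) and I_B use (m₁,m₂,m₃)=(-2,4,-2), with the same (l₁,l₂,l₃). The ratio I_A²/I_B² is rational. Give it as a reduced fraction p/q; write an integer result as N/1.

l's match ⇒ only the (l;m) 3-j factors differ between A and B.
A: triangle coeff Δ(5,5,6) = 1/28588560; Σ_t [0,3]: t=0:+1/103680 t=1:−1/13824 t=2:+1/17280 t=3:−1/207360 = -1/103680; (3j)²=10/7293 [(5 5 6; 0 -2 2)], sign=-1
B: triangle coeff Δ(5,5,6) = 1/28588560; Σ_t [3,4]: t=3:−1/207360 t=4:+1/103680 = 1/207360; (3j)²=21/2431 [(5 5 6; -2 4 -2)], sign=+1
I_A²/I_B² = (10/7293)/(21/2431) = 10/63

10/63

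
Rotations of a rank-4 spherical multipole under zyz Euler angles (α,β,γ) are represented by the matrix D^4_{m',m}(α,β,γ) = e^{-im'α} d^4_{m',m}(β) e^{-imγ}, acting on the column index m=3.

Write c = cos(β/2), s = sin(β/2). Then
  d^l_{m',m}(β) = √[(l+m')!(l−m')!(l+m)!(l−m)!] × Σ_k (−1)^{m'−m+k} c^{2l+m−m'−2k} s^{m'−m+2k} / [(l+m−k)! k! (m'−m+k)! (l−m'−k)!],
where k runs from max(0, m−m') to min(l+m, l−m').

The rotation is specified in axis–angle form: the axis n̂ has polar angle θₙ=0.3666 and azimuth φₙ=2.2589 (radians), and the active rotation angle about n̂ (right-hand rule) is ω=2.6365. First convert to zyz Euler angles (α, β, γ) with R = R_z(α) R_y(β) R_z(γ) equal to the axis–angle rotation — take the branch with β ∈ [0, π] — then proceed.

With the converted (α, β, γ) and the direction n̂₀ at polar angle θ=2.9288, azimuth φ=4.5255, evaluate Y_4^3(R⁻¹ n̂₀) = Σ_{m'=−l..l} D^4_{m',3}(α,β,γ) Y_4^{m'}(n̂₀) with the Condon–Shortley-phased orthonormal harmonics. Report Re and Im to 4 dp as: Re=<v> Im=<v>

Axis–angle → zyz. n̂ = (sinθₙcosφₙ, sinθₙsinφₙ, cosθₙ) = (-0.227638, +0.276880, +0.933551), ω = 2.6365.
R = I cosω + sinω [n̂]ₓ + (1−cosω) n̂n̂ᵀ gives
  R = [-0.777962, -0.569921, -0.264508; +0.333548, -0.731377, +0.594839; -0.532466, +0.374536, +0.759080]
β = atan2(√(R₁₃²+R₂₃²), R₃₃) = 0.708897; α = atan2(R₂₃, R₁₃) mod 2π = 1.989210; γ = atan2(R₃₂, −R₃₁) mod 2π = 0.613003
Need the full column D^4_{m',3} for m'=−4..4 at α=1.9892, β=0.7089, γ=0.6130.
cos(β/2)=0.937838, sin(β/2)=0.347073
d^4_{-4,3}: single k=7 term ⇒ +0.001609;  D = +0.001587-0.000265i
d^4_{-3,3}: k∈[6..7] ⇒ +0.010762 -0.000211 = +0.010551;  D = -0.005815-0.008804i
d^4_{-2,3}: k∈[5..6] ⇒ +0.046631 -0.002129 = +0.044502;  D = -0.023963+0.037500i
d^4_{-1,3}: k∈[4..5] ⇒ +0.148496 -0.012203 = +0.136294;  D = +0.134759+0.020395i
d^4_{0,3}: k∈[3..4] ⇒ +0.358895 -0.049153 = +0.309741;  D = -0.082084-0.298667i
d^4_{1,3}: k∈[2..3] ⇒ +0.650549 -0.148496 = +0.502052;  D = -0.388282+0.318267i
d^4_{2,3}: k∈[1..2] ⇒ +0.828667 -0.340477 = +0.488190;  D = +0.436189+0.219245i
d^4_{3,3}: k∈[0..1] ⇒ +0.598443 -0.573730 = +0.024713;  D = +0.001169-0.024685i
d^4_{4,3}: single k=0 term ⇒ -0.626413;  D = +0.583779-0.227147i
Y_4^{m'}(θ=2.9288,φ=4.5255) and Σ D·Y over m':
  (+0.0016-0.0003i)·(+0.0006+0.0006i)  (-0.0058-0.0088i)·(-0.0061+0.0098i)  (-0.0240+0.0375i)·(-0.0790-0.0310i)  (+0.1348+0.0204i)·(+0.0669-0.3539i)  (-0.0821-0.2987i)·(+0.6649+0.0000i)  (-0.3883+0.3183i)·(-0.0669-0.3539i)  (+0.4362+0.2192i)·(-0.0790+0.0310i)  (+0.0012-0.0247i)·(+0.0061+0.0098i)  (+0.5838-0.2271i)·(+0.0006-0.0006i)
Y_4^3(R⁻¹ n̂) = +0.062675-0.135471i

Re=0.0627 Im=-0.1355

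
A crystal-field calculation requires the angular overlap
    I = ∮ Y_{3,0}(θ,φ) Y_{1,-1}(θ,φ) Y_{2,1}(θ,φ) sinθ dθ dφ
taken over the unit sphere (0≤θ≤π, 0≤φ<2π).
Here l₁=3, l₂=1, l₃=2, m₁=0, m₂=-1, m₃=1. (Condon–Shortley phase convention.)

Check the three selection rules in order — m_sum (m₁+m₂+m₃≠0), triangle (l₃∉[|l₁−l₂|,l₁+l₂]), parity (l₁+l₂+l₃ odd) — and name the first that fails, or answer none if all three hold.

none

azimuthal sum: 0 − 1 + 1 = 0  ✓
2 ≤ 2 ≤ 4 (triangle on l)  ✓
L = 3 + 1 + 2 = 6 (even)  ✓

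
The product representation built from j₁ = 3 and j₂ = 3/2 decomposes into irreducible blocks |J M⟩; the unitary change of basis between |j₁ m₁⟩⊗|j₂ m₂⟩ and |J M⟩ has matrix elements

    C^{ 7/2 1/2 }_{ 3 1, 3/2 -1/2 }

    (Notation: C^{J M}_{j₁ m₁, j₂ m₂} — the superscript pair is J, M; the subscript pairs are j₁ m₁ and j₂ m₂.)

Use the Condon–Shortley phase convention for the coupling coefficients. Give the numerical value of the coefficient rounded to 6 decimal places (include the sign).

triangle: 1!×5!×2!/9! = 240/362880
(j±m)!: 4!×2!×1!×2!×4!×3! = 13824
prefactor² = (2J+1)×Δ×N² = 512/7
  k=0: +1/(0!×1!×2!×1!×3!×1!) = 1/12
  k=1: −1/(1!×0!×1!×0!×4!×2!) = -1/48
Σ = 1/16  ⇒  CG² = 512/7×(1/16)² = 2/7
CG = +√(2/7) = +0.534522

+0.534522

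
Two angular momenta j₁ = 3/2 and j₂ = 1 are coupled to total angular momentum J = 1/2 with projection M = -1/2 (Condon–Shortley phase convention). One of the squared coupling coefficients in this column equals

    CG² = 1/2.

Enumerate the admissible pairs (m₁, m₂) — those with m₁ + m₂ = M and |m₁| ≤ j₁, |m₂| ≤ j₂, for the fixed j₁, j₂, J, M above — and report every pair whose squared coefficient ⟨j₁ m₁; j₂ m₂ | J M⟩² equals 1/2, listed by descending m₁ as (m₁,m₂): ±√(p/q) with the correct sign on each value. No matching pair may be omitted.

Admissible pairs with m₁+m₂ = M = -1/2: (-3/2,1), (-1/2,0), (1/2,-1)
  (m₁,m₂)=(1/2,-1): CG² = 1/6, CG = +√(1/6)
  (m₁,m₂)=(-1/2,0): CG² = 1/3, CG = −√(1/3)
  (m₁,m₂)=(-3/2,1): CG² = 1/2, CG = +√(1/2)   ← matches the target
Pairs with CG² = 1/2: (-3/2,1): +√(1/2)

(-3/2,1): +√(1/2)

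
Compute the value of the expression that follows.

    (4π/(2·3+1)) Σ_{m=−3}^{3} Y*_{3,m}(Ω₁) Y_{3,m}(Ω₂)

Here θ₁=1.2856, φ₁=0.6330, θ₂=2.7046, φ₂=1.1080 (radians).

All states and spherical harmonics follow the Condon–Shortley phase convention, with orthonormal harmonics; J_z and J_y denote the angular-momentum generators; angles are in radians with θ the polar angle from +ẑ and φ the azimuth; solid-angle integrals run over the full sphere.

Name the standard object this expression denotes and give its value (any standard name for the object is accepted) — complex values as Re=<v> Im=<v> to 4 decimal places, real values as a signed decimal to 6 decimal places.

Legendre polynomial (addition theorem), -0.156381

This sum is the spherical-harmonic addition theorem: it equals the Legendre polynomial P_l(cos γ) of the angle γ between the two directions.
Summing Y*_{l m}(θ₁,φ₁)·Y_{l m}(θ₂,φ₂) over m ∈ [−3, 3]; prefactor 4π/(2·3+1) = 1.795196:
  term(m=-3) = +0.001694-0.011536i   from Y*(Ω₁)=-0.118841+0.349000i, Y(Ω₂)=-0.031102+0.005737i
  term(m=-2) = -0.025543+0.035719i   from Y*(Ω₁)=+0.079458+0.252568i, Y(Ω₂)=+0.099735+0.132509i
  term(m=-1) = -0.070757+0.036388i   from Y*(Ω₁)=-0.151080-0.110851i, Y(Ω₂)=+0.189568-0.379944i
  term(m=+0) = +0.102101+0.000000i   from Y*(Ω₁)=-0.273422-0.000000i, Y(Ω₂)=-0.373420+0.000000i
  term(m=+1) = -0.070757-0.036388i   from Y*(Ω₁)=+0.151080-0.110851i, Y(Ω₂)=-0.189568-0.379944i
  term(m=+2) = -0.025543-0.035719i   from Y*(Ω₁)=+0.079458-0.252568i, Y(Ω₂)=+0.099735-0.132509i
  term(m=+3) = +0.001694+0.011536i   from Y*(Ω₁)=+0.118841+0.349000i, Y(Ω₂)=+0.031102+0.005737i
Σ over m = -0.087111-0.000000i; ×(4π/7) → -0.156381-0.000000i. Real part: -0.156381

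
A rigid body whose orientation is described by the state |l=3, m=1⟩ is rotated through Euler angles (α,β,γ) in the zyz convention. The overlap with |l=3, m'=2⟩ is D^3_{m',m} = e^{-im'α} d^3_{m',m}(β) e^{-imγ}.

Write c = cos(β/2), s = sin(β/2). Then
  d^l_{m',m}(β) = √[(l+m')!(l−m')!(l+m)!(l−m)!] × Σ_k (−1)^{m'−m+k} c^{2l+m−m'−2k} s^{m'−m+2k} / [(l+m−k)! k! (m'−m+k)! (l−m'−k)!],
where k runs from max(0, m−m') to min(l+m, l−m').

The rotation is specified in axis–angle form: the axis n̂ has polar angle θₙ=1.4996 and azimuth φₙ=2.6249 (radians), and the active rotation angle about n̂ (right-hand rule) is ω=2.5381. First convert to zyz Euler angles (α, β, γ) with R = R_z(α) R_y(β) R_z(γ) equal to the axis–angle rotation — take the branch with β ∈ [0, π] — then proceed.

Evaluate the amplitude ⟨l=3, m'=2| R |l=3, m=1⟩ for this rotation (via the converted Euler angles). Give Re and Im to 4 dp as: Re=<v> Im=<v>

Re=-0.0230 Im=-0.1450

Axis–angle → zyz. n̂ = (sinθₙcosφₙ, sinθₙsinφₙ, cosθₙ) = (-0.867255, +0.492756, +0.071136), ω = 2.5381.
R = I cosω + sinω [n̂]ₓ + (1−cosω) n̂n̂ᵀ gives
  R = [+0.548047, -0.819574, +0.167161; -0.738832, -0.380632, +0.556100; -0.392138, -0.428272, -0.814132]
β = atan2(√(R₁₃²+R₂₃²), R₃₃) = 2.522029; α = atan2(R₂₃, R₁₃) mod 2π = 1.278794; γ = atan2(R₃₂, −R₃₁) mod 2π = 5.453772
First d^3_{2,1}(β=2.5220), then the phase factors e^{-i(2)α} and e^{-i(1)γ}:
With c≡cos(β/2)=0.304851 and s≡sin(β/2)=0.952400, N=[120·1·24·2]^{1/2}=75.894664
Admissible k: 0..1 (factorial args all ≥0)
  k=0: (−1)^1·75.8947/(24)·0.3049^5·0.9524^1 = -0.007930
  k=1: (−1)^2·75.8947/(12)·0.3049^3·0.9524^3 = +0.154793
d^3_{2,1}(2.5220) = -0.007930 +0.154793 = +0.146863
D = (-0.834261-0.551369i)·(+0.146863)·(+0.675309+0.737535i) = -0.023018-0.145048i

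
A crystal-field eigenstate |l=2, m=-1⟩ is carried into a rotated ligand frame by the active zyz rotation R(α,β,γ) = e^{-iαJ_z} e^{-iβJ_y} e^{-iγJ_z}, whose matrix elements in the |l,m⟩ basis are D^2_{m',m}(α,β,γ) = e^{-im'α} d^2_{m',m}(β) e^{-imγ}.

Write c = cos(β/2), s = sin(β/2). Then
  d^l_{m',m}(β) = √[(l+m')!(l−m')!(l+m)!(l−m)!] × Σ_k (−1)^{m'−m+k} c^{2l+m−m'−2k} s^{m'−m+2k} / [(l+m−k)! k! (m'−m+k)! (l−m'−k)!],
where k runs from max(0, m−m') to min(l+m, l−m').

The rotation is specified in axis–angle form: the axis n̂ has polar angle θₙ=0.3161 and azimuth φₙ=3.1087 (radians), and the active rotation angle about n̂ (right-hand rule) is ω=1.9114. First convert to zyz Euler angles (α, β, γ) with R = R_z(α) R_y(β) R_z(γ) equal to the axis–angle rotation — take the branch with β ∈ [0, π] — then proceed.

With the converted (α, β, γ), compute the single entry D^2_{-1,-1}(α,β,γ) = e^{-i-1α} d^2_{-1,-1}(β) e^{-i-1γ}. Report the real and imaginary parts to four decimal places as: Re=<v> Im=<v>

Axis–angle → zyz. n̂ = (sinθₙcosφₙ, sinθₙsinφₙ, cosθₙ) = (-0.310694, +0.010223, +0.950455), ω = 1.9114.
R = I cosω + sinω [n̂]ₓ + (1−cosω) n̂n̂ᵀ gives
  R = [-0.205279, -0.900092, -0.384312; +0.891617, -0.333917, +0.305808; -0.403584, -0.279883, +0.871083]
β = atan2(√(R₁₃²+R₂₃²), R₃₃) = 0.513393; α = atan2(R₂₃, R₁₃) mod 2π = 2.469461; γ = atan2(R₃₂, −R₃₁) mod 2π = 5.676839
Split into d^2_{-1,-1}(β=0.5134) × two z-phases.
c=cos(0.513393/2)=0.967234, s=sin(0.513393/2)=0.253887; N=√[1·6·1·6]=6.000000
k: max(0,(-1)−(-1))=0 … min(2+(-1),2−(-1))=1
  k=0: (−1)^0·6.0000/(6)·0.9672^4·0.2539^0 = +0.875238
  k=1: (−1)^1·6.0000/(2)·0.9672^2·0.2539^2 = -0.180911
d^2_{-1,-1}(0.5134) = +0.875238 -0.180911 = +0.694327
Attach z-rotation phases: D = e^{-i(-1)(2.4695)}·(+0.694327)·e^{-i(-1)(5.6768)} = -0.200086+0.664873i

Re=-0.2001 Im=0.6649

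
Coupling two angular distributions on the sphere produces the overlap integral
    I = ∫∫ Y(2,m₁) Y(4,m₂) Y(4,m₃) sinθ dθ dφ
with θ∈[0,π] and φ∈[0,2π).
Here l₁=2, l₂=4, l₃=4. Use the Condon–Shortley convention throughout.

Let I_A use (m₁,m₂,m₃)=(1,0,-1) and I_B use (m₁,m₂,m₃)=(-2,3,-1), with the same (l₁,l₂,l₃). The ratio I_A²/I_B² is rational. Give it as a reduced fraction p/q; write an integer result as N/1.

l's match ⇒ only the (l;m) 3-j factors differ between A and B.
A: triangle coeff Δ(2,4,4) = 1/13860; Σ_t [0,1]: t=0:+1/96 t=1:−1/72 = -1/288; (3j)²=1/462 [(2 4 4; 1 0 -1)], sign=+1
B: triangle coeff Δ(2,4,4) = 1/13860; Σ_t [2,2]: t=2:+1/480 = 1/480; (3j)²=3/110 [(2 4 4; -2 3 -1)], sign=-1
I_A²/I_B² = (1/462)/(3/110) = 5/63

5/63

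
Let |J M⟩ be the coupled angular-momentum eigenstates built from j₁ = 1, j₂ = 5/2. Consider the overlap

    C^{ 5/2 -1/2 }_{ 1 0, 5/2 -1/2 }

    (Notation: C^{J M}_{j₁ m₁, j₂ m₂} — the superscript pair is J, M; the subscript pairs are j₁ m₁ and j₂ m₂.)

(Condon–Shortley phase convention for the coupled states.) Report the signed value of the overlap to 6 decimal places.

√[6·1!1!4!/7! · 1!1!2!3!2!3!] = √(144/35)
  +(−1)^0/∏(0,1,1,2,0,2)! = 1/4  (running 1/4)
  +(−1)^1/∏(1,0,0,1,1,3)! = -1/6  (running 1/12)
⟨..|..⟩ = √(144/35)·(1/12) = +0.169031

+√(1/35) = +0.169031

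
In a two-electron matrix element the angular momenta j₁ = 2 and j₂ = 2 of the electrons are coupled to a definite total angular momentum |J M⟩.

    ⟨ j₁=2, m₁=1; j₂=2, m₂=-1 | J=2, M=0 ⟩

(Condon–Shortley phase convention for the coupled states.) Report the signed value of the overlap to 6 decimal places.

triangle: 2!×2!×2!/7! = 8/5040
(j±m)!: 3!×1!×1!×3!×2!×2! = 144
prefactor² = (2J+1)×Δ×N² = 8/7
  k=0: +1/(0!×2!×1!×1!×1!×1!) = 1/2
  k=1: −1/(1!×1!×0!×0!×2!×2!) = -1/4
Σ = 1/4  ⇒  CG² = 8/7×(1/4)² = 1/14
CG = +√(1/14) = +0.267261

+√(1/14) ≈ +0.267261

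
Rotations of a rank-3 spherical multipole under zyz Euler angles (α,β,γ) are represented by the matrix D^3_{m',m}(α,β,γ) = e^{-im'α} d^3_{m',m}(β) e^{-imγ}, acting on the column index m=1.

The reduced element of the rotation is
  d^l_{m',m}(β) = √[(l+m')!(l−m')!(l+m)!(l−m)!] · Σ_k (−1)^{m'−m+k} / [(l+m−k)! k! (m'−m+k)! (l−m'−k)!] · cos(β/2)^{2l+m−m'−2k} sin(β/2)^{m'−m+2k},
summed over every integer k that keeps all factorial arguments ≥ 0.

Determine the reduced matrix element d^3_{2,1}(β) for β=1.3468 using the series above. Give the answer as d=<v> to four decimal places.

d^3_{2,1}(β=1.3468) via the finite sum:
With c≡cos(β/2)=0.781706 and s≡sin(β/2)=0.623647, N=[120·1·24·2]^{1/2}=75.894664
The bounds max(0,m−m')=0 and min(l+m,l−m')=1 give 2 terms
  k=0: (−1)^1·75.8947/(24)·0.7817^5·0.6236^1 = -0.575646
  k=1: (−1)^2·75.8947/(12)·0.7817^3·0.6236^3 = +0.732786
d^3_{2,1}(1.3468) = -0.575646 +0.732786 = +0.157140

d=0.1571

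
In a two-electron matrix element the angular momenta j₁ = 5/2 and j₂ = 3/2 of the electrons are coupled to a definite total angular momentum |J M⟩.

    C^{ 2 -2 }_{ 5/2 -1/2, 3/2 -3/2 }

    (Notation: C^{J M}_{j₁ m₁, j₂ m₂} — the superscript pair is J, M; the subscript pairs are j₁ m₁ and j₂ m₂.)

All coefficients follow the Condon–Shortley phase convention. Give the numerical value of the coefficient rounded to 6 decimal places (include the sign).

j₁+j₂−J=2  J+j₁−j₂=3  J−j₁+j₂=1  j₁+j₂+J+1=7
(j₁±m₁, j₂±m₂, J±M) = (2,3,0,3,0,4)
P² = 144/7
sum k=0..0:
  [0] +1/12 = 1/12
S = 1/12
C² = P²·S² = 1/7 ; C = +0.377964

+0.377964  (= +√(1/7))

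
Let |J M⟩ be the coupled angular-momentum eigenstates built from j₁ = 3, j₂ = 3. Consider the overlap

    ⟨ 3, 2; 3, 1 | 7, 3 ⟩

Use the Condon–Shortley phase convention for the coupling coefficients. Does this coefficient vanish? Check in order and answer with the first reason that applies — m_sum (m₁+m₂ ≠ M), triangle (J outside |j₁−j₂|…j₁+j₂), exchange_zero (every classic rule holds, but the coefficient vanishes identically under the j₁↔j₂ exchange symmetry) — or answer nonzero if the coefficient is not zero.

m-sum: m₁+m₂ = 2+1 = 3, M = 3  ✓
triangle: need |j₁−j₂| ≤ J ≤ j₁+j₂, i.e. J ∈ [0, 6]; J = 7 is outside ✗ ⇒ coefficient is 0

triangle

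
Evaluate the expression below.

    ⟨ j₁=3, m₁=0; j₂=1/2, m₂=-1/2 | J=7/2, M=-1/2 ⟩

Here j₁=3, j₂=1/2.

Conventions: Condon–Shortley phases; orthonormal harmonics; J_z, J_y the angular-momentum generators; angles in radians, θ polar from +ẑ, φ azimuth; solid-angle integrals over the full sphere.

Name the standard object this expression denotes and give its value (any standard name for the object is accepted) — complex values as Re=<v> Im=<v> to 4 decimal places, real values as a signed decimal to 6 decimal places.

This is a Clebsch–Gordan (vector-coupling) coefficient.
√[8·0!6!1!/8! · 3!3!0!1!3!4!] = √(5184/7)
  +(−1)^0/∏(0,0,3,0,3,1)! = 1/36  (running 1/36)
⟨..|..⟩ = √(5184/7)·(1/36) = +0.755929

Clebsch–Gordan coefficient, +√(4/7) ≈ +0.755929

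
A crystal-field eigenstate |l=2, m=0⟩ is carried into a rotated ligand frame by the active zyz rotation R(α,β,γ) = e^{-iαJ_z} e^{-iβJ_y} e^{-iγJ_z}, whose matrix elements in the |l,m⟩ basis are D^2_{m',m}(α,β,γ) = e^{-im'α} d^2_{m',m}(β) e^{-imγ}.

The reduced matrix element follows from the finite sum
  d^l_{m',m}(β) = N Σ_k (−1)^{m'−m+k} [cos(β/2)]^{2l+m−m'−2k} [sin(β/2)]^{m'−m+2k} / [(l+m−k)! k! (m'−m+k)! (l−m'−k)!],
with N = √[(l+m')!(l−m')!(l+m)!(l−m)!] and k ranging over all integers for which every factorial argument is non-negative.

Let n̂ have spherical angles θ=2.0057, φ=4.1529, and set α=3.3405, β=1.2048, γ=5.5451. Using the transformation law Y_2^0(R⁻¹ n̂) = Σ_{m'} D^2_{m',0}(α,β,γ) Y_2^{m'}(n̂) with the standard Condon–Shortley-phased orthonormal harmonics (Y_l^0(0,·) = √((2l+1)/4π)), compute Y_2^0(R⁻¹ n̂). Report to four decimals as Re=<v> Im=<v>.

Need the full column D^2_{m',0} for m'=−2..2 at α=3.3405, β=1.2048, γ=5.5451.
cos(β/2)=0.823978, sin(β/2)=0.566622
d^2_{-2,0}: single k=2 term ⇒ +0.533941;  D = +0.492245+0.206851i
d^2_{-1,0}: k∈[1..2] ⇒ +0.776454 -0.367173 = +0.409281;  D = -0.401211-0.080873i
d^2_{0,0}: k∈[0..2] ⇒ +0.460959 -0.871922 +0.103080 = -0.307883;  D = -0.307883+0.000000i
d^2_{1,0}: k∈[0..1] ⇒ -0.776454 +0.367173 = -0.409281;  D = +0.401211-0.080873i
d^2_{2,0}: single k=0 term ⇒ +0.533941;  D = +0.492245-0.206851i
Y_2^{m'}(θ=2.0057,φ=4.1529) and Σ D·Y over m':
  (+0.4922+0.2069i)·(-0.1387-0.2858i)  (-0.4012-0.0809i)·(+0.1567-0.2502i)  (-0.3079+0.0000i)·(-0.1474+0.0000i)  (+0.4012-0.0809i)·(-0.1567-0.2502i)  (+0.4922-0.2069i)·(-0.1387+0.2858i)
Y_2^0(R⁻¹ n̂) = -0.139106+0.000000i

Re=-0.1391 Im=0.0000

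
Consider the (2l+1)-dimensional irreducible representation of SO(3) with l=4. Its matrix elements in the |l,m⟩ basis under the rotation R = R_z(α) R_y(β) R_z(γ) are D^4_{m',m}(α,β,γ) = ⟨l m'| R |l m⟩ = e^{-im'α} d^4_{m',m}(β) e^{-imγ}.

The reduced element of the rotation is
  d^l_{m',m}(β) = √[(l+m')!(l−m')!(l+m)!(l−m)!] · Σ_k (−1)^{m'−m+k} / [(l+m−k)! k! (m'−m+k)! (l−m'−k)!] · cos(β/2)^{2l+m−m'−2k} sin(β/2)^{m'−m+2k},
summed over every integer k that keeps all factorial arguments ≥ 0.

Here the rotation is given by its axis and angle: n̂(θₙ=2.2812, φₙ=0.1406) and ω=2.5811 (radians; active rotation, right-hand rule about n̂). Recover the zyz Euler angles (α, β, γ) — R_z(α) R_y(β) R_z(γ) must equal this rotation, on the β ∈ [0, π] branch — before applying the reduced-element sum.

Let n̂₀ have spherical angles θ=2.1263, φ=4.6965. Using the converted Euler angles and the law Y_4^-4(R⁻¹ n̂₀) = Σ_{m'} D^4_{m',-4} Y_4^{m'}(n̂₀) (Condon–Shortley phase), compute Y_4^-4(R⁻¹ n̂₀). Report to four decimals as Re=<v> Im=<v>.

Re=-0.2350 Im=-0.0977

Axis–angle → zyz. n̂ = (sinθₙcosφₙ, sinθₙsinφₙ, cosθₙ) = (+0.750618, +0.106238, -0.652140), ω = 2.5811.
R = I cosω + sinω [n̂]ₓ + (1−cosω) n̂n̂ᵀ gives
  R = [+0.193653, +0.493967, -0.847641; -0.199393, -0.826147, -0.526994; -0.960594, +0.271068, -0.061492]
β = atan2(√(R₁₃²+R₂₃²), R₃₃) = 1.632327; α = atan2(R₂₃, R₁₃) mod 2π = 3.697829; γ = atan2(R₃₂, −R₃₁) mod 2π = 0.275036
Need the full column D^4_{m',-4} for m'=−4..4 at α=3.6978, β=1.6323, γ=0.2750.
cos(β/2)=0.685021, sin(β/2)=0.728523
d^4_{-4,-4}: single k=0 term ⇒ +0.048488;  D = -0.047674-0.008848i
d^4_{-3,-4}: single k=0 term ⇒ -0.145853;  D = -0.135838+0.053115i
d^4_{-2,-4}: single k=0 term ⇒ +0.290195;  D = -0.173727+0.232448i
d^4_{-1,-4}: single k=0 term ⇒ -0.436460;  D = -0.037309+0.434862i
d^4_{0,-4}: single k=0 term ⇒ +0.518965;  D = +0.235334+0.462540i
d^4_{1,-4}: single k=0 term ⇒ -0.493654;  D = +0.422416+0.255458i
d^4_{2,-4}: single k=0 term ⇒ +0.371234;  D = +0.371205-0.004576i
d^4_{3,-4}: single k=0 term ⇒ -0.211034;  D = +0.177833-0.113626i
d^4_{4,-4}: single k=0 term ⇒ +0.079350;  D = +0.034228-0.071588i
Y_4^{m'}(θ=2.1263,φ=4.6965) and Σ D·Y over m':
  (-0.0477-0.0088i)·(+0.2301+0.0146i)  (-0.1358+0.0531i)·(-0.0193+0.4044i)  (-0.1737+0.2324i)·(-0.2285-0.0073i)  (-0.0373+0.4349i)·(-0.0035+0.2232i)  (+0.2353+0.4625i)·(-0.2789+0.0000i)  (+0.4224+0.2555i)·(+0.0035+0.2232i)  (+0.3712-0.0046i)·(-0.2285+0.0073i)  (+0.1778-0.1136i)·(+0.0193+0.4044i)  (+0.0342-0.0716i)·(+0.2301-0.0146i)
Y_4^-4(R⁻¹ n̂) = -0.234993-0.097732i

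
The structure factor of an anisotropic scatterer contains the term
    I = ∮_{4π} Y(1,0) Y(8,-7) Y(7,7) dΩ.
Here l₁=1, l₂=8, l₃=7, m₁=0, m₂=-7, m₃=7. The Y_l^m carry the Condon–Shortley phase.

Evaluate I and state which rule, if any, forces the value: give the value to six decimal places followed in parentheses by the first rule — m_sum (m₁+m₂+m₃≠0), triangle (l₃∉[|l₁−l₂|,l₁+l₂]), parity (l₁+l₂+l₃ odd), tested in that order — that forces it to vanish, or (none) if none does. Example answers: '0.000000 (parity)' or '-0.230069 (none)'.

m-sum 0 ✓  L=16 even ✓  7≤7≤9 ✓
Π(2lᵢ+1) = 3×17×15 = 765
triangle coeff Δ(1,8,7) = 1/2040
Σ_t [1,1]: t=1:−1/25401600 = -1/25401600
(3j)²=8/255 [(1 8 7; 0 0 0)], sign=+1
Σ_t [1,1]: t=1:−1/87178291200 = -1/87178291200
(3j)²=1/136 [(1 8 7; 0 -7 7)], sign=-1
⇒ 4πI² = 3/17
I = (-1)√(3/17/(4π)) = -0.11850352
No selection rule forces the value: the integral is nonzero (none).

-0.118504 (none)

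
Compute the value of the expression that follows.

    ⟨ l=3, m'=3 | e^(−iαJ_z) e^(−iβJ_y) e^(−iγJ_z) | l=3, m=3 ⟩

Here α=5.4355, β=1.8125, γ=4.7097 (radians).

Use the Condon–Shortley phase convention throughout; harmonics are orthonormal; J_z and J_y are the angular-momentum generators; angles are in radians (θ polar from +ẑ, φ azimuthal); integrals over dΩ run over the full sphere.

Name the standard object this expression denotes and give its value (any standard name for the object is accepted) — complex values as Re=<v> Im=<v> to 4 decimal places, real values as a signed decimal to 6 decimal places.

This is a Wigner D-matrix element — the rotation-matrix element ⟨l m'| R(α,β,γ) |l m⟩ in the angular-momentum basis.
First d^3_{3,3}(β=1.8125), then the phase factors e^{-i(3)α} and e^{-i(3)γ}:
c=cos(1.812500/2)=0.616702, s=sin(1.812500/2)=0.787197; N=√[720·1·720·1]=720.000000
k: max(0,(3)−(3))=0 … min(3+(3),3−(3))=0
  k=0: (−1)^0·720.0000/(720)·0.6167^6·0.7872^0 = +0.055011
d^3_{3,3}(1.8125) = +0.055011
Attach z-rotation phases: D = e^{-i(3)(5.4355)}·(+0.055011)·e^{-i(3)(4.7097)} = +0.030628+0.045697i

Wigner D-matrix element, Re=0.0306 Im=0.0457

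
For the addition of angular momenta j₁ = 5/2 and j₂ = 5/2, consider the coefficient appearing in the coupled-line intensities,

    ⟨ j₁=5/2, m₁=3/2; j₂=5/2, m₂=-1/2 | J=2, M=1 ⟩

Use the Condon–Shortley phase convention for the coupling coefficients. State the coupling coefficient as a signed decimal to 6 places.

j₁+j₂−J=3  J+j₁−j₂=2  J−j₁+j₂=2  j₁+j₂+J+1=8
(j₁±m₁, j₂±m₂, J±M) = (4,1,2,3,3,1)
P² = 36/7
sum k=0..1:
  [0] +1/12 = 1/12
  [1] −1/4 = -1/4
S = -1/6
C² = P²·S² = 1/7 ; C = -0.377964

−√(1/7) ≈ -0.377964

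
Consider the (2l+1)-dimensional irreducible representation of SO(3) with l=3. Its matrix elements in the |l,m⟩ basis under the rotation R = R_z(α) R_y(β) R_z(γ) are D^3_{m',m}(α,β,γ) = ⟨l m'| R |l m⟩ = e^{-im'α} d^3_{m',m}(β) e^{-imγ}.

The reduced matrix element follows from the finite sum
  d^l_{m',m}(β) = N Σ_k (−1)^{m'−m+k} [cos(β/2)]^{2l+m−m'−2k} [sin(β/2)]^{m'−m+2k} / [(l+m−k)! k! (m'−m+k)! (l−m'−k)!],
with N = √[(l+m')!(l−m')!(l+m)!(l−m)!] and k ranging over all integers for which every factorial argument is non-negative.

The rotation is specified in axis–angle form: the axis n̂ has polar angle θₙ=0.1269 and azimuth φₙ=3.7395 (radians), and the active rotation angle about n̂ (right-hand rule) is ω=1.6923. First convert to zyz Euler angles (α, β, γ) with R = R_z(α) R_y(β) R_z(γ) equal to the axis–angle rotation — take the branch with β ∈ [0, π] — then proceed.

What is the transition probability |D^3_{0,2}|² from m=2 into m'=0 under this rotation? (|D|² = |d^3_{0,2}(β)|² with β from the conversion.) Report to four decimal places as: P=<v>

P=0.0023

Axis–angle → zyz. n̂ = (sinθₙcosφₙ, sinθₙsinφₙ, cosθₙ) = (-0.104604, -0.071242, +0.991959), ω = 1.6923.
R = I cosω + sinω [n̂]ₓ + (1−cosω) n̂n̂ᵀ gives
  R = [-0.108937, -0.976290, -0.187056; +0.993001, -0.115514, +0.024597; -0.045622, -0.183067, +0.982041]
β = atan2(√(R₁₃²+R₂₃²), R₃₃) = 0.189804; α = atan2(R₂₃, R₁₃) mod 2π = 3.010845; γ = atan2(R₃₂, −R₃₁) mod 2π = 4.956623
D^3_{0,2}(3.0108,0.1898,4.9566) = e^{-i·0·3.0108}·d^3_{0,2}(0.1898)·e^{-i·2·4.9566}. Compute d first:
With c≡cos(β/2)=0.995500 and s≡sin(β/2)=0.094760, N=[6·6·120·1]^{1/2}=65.726707
k∈{2,3} keeps every argument non-negative
  k=2: (−1)^0·65.7267/(12)·0.9955^4·0.0948^2 = +0.048303
  k=3: (−1)^1·65.7267/(12)·0.9955^2·0.0948^4 = -0.000438
d^3_{0,2}(0.1898) = +0.048303 -0.000438 = +0.047865
|D^3_{0,2}|² = |d^3_{0,2}(β)|² = (+0.047865)² = 0.002291 (the z-rotation phases have unit modulus)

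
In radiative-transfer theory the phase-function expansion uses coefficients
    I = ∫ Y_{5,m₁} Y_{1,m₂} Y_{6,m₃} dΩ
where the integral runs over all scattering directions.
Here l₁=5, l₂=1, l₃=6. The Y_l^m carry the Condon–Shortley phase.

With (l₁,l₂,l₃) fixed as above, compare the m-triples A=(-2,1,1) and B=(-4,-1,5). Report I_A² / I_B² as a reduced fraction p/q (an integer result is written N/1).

Shared (l₁,l₂,l₃)=(5,1,6): N and (l;000)² cancel in I_A²/I_B².
A: Δ = 0!·10!·2!/13! = 1/858; Racah Σ t=0..0: t=0:+1/60480 = 1/60480; ⇒ 3j(5 1 6; -2 1 1)² = 5/429, sgn -1
B: Δ = 0!·10!·2!/13! = 1/858; Racah Σ t=0..0: t=0:+1/725760 = 1/725760; ⇒ 3j(5 1 6; -4 -1 5)² = 5/78, sgn -1
I_A²/I_B² = (5/429)/(5/78) = 2/11

2/11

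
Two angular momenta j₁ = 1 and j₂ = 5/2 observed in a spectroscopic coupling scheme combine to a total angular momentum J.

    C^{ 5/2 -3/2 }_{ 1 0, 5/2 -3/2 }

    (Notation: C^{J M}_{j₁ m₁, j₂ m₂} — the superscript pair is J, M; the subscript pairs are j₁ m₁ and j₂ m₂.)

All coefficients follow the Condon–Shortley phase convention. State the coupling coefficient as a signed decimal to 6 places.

√[6·1!1!4!/7! · 1!1!1!4!1!4!] = √(576/35)
  +(−1)^0/∏(0,1,1,1,0,3)! = 1/6  (running 1/6)
  +(−1)^1/∏(1,0,0,0,1,4)! = -1/24  (running 1/8)
⟨..|..⟩ = √(576/35)·(1/8) = +0.507093

+√(9/35) ≈ +0.507093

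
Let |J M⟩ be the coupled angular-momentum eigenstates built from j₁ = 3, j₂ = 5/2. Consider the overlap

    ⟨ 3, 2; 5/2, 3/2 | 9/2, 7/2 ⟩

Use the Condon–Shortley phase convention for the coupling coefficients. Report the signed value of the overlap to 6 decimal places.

+√(1/99) = +0.100504

triangle: 1!*5!*4!/11! = 2880/39916800
(j±m)!: 5!*1!*4!*1!*8!*1! = 116121600
prefactor² = (2J+1)*Δ*N² = 921600/11
  k=0: +1/(0!*1!*1!*4!*4!*0!) = 1/576
  k=1: −1/(1!*0!*0!*3!*5!*1!) = -1/720
Σ = 1/2880  ⇒  CG² = 921600/11*(1/2880)² = 1/99
CG = +√(1/99) = +0.100504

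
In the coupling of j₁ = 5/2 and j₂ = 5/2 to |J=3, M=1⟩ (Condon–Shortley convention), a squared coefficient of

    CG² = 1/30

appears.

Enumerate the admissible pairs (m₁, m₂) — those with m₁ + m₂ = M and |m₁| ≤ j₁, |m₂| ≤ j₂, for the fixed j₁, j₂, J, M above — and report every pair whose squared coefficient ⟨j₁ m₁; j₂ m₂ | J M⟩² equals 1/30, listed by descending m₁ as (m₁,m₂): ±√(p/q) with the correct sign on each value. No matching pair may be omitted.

Admissible pairs with m₁+m₂ = M = 1: (-3/2,5/2), (-1/2,3/2), (1/2,1/2), (3/2,-1/2), (5/2,-3/2)
  (m₁,m₂)=(5/2,-3/2): CG² = 1/3, CG = +√(1/3)
  (m₁,m₂)=(3/2,-1/2): CG² = 1/30, CG = +√(1/30)   ← matches the target
  (m₁,m₂)=(1/2,1/2): CG² = 4/15, CG = −√(4/15)
  (m₁,m₂)=(-1/2,3/2): CG² = 1/30, CG = +√(1/30)   ← matches the target
  (m₁,m₂)=(-3/2,5/2): CG² = 1/3, CG = +√(1/3)
Pairs with CG² = 1/30: (3/2,-1/2): +√(1/30); (-1/2,3/2): +√(1/30)

(3/2,-1/2): +√(1/30); (-1/2,3/2): +√(1/30)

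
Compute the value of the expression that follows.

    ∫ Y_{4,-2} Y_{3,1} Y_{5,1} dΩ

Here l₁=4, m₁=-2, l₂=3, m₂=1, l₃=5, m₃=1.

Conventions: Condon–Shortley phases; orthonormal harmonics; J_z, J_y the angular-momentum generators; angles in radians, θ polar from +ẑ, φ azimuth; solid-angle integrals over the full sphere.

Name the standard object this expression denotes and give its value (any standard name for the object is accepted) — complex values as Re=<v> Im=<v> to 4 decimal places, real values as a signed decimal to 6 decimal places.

Gaunt coefficient, +0.106335

This is a Gaunt coefficient — the integral of a triple product of spherical harmonics over the sphere.
Checks pass: Σm=0; 12 even; l₃=5∈[1,7].
(2·4+1)(2·3+1)(2·5+1) = 693
Δ: 2! 6! 4! / 13! → 1/180180
sum: t=0:+1/576 t=1:−1/144 t=2:+1/576 = -1/288
3j²(4 3 5; 0 0 0) = Δ·Π!·Σ² = 20/1001  (sign +1)
sum: t=0:+1/34560 t=1:−1/720 t=2:+1/384 = 43/34560
3j²(4 3 5; -2 1 1) = Δ·Π!·Σ² = 1849/180180  (sign +1)
combine: 4πI² = 693·20/1001·1849/180180 = 1849/13013
take √, sign +1: I = 0.10633465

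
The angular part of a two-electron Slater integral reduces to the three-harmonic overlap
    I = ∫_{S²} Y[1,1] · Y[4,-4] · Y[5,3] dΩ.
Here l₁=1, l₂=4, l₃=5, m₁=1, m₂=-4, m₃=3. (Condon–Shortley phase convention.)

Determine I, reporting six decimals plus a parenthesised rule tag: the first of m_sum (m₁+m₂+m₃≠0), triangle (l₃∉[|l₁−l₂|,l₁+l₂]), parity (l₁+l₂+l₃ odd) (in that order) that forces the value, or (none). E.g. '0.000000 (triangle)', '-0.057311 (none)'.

m-sum 0 ✓  L=10 even ✓  3≤5≤5 ✓
Π(2lᵢ+1) = 3×9×11 = 297
triangle coeff Δ(1,4,5) = 1/495
Σ_t [0,0]: t=0:+1/576 = 1/576
(3j)²=5/99 [(1 4 5; 0 0 0)], sign=-1
Σ_t [0,0]: t=0:+1/80640 = 1/80640
(3j)²=1/495 [(1 4 5; 1 -4 3)], sign=+1
⇒ 4πI² = 1/33
I = (-1)√(1/33/(4π)) = -0.04910640
No selection rule forces the value: the integral is nonzero (none).

-0.049106 (none)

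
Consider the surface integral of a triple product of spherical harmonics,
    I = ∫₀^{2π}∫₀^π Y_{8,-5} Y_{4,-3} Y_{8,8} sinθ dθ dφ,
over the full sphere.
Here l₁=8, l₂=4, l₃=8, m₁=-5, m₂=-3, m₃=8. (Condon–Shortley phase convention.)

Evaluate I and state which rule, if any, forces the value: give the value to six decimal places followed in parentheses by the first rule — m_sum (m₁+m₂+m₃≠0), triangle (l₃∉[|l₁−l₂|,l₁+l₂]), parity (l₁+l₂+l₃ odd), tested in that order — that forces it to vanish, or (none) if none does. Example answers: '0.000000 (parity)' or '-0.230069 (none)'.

Checks pass: Σm=0; 20 even; l₃=8∈[4,12].
(2·8+1)(2·4+1)(2·8+1) = 2601
Δ: 4! 12! 4! / 21! → 1/185175900
sum: t=0:+1/557383680 t=1:−1/21772800 t=2:+1/8294400 t=3:−1/21772800 t=4:+1/557383680 = 1/30965760
3j²(8 4 8; 0 0 0) = Δ·Π!·Σ² = 36/4199  (sign +1)
sum: t=1:−1/68976230400 = -1/68976230400
3j²(8 4 8; -5 -3 8) = Δ·Π!·Σ² = 13/2907  (sign -1)
combine: 4πI² = 2601·36/4199·13/2907 = 36/361
take √, sign -1: I = -0.08908257
No selection rule forces the value: the integral is nonzero (none).

-0.089083 (none)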